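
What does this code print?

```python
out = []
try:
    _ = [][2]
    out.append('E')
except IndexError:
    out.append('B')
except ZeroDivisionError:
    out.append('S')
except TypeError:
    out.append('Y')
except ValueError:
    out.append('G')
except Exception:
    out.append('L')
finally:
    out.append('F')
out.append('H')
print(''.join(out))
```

Execution trace: 'B' (except IndexError) → 'F' (finally) → 'H' (after the try/except). Output: BFH

Answer: BFH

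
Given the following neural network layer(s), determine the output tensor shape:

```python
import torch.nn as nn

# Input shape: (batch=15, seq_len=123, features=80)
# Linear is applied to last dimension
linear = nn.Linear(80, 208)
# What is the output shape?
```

Input: (15, 123, 80) -> Output: (15, 123, 208)

Answer: (15, 123, 208)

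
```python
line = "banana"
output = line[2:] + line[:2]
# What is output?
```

Trace:
`line = "banana"` → line = 'banana'
`output = line[2:] + line[:2]` → output = 'nanaba'
So output = 'nanaba'

Answer: 'nanaba'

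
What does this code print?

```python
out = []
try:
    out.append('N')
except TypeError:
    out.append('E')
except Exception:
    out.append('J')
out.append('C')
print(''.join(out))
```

Execution trace: 'N' (try body, no exception) → 'C' (after the try/except). Output: NC

Answer: NC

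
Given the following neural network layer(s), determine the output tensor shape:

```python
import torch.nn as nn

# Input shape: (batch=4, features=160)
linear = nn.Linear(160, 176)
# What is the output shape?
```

Input: (4, 160) -> Output: (4, 176)

Answer: (4, 176)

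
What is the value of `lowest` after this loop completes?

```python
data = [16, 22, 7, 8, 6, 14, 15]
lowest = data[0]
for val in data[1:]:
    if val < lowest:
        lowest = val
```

Minimum of [16, 22, 7, 8, 6, 14, 15]
`lowest` takes the values: 16 → 7 → 6

Answer: 6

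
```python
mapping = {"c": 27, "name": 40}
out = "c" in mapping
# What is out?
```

Trace:
`mapping = {"c": 27, "name": 40}` → mapping = {'c': 27, 'name': 40}
`out = "c" in mapping` → out = True
So out = True

Answer: True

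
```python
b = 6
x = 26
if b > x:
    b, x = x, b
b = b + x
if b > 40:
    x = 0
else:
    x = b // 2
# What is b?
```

Trace:
`b = 6` → b = 6
`x = 26` → x = 26
`if b > x: ...` → b > x is False → no variable changes
`b = b + x` → b = 32
`if b > 40: ...` → b > 40 is False, take else branch → x = 16
So b = 32

Answer: 32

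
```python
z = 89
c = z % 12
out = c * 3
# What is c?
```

Trace:
`z = 89` → z = 89
`c = z % 12` → c = 5
`out = c * 3` → out = 15
So c = 5

Answer: 5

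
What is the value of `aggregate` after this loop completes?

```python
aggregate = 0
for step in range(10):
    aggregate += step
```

Sum of 0 to 9 = 45
`aggregate` takes the values: 0 → 1 → 3 → 6 → 10 → 15 → 21 → 28 → 36 → 45

Answer: 45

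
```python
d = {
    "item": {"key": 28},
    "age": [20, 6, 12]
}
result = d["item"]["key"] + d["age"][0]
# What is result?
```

Trace:
`d = { ...` → d = {'item': {'key': 28}, 'age': [20, 6, 12]}
`result = d["item"]["key"] + d["age"][0]` → result = 48
So result = 48

Answer: 48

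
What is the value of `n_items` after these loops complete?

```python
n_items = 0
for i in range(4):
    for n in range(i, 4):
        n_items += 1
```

Upper triangle: 4 + 3 + ... + 1
`n_items` takes the values: 0 → 1 → 2 → 3 → 4 → 5 → 6 → 7 → 8 → 9 → 10

Answer: 10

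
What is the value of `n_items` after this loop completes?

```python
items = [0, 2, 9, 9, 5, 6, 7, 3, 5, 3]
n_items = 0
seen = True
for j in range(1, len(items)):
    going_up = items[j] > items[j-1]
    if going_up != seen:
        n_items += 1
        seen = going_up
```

Count direction changes in [0, 2, 9, 9, 5, 6, 7, 3, 5, 3]
`n_items` takes the values: 0 → 1 → 2 → 3 → 4 → 5

Answer: 5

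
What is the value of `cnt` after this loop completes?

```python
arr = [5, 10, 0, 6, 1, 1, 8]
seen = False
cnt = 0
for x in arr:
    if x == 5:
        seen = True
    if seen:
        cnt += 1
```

Count elements after first 5 in [5, 10, 0, 6, 1, 1, 8]
`cnt` takes the values: 0 → 1 → 2 → 3 → 4 → 5 → 6 → 7

Answer: 7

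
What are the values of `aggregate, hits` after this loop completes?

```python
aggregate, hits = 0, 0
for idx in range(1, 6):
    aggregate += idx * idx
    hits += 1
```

Sum of squares and count
`aggregate, hits` takes the values: (0, 0) → (1, 0) → (1, 1) → (5, 1) → (5, 2) → (14, 2) → (14, 3) → (30, 3) → (30, 4) → (55, 4) → (55, 5)

Answer: 55, 5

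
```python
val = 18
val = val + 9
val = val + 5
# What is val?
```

Trace:
`val = 18` → val = 18
`val = val + 9` → val = 27
`val = val + 5` → val = 32
So val = 32

Answer: 32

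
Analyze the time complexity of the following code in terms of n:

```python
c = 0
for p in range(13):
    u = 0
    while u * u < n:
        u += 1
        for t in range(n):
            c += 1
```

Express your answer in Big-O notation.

Each loop level contributes: 1 × √n × n. Multiplying the contributions gives O(n√n).

Answer: O(n√n)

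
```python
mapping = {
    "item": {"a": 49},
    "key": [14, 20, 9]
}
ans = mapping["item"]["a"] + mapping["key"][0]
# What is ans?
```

Trace:
`mapping = { ...` → mapping = {'item': {'a': 49}, 'key': [14, 20, 9]}
`ans = mapping["item"]["a"] + mapping["key"][0]` → ans = 63
So ans = 63

Answer: 63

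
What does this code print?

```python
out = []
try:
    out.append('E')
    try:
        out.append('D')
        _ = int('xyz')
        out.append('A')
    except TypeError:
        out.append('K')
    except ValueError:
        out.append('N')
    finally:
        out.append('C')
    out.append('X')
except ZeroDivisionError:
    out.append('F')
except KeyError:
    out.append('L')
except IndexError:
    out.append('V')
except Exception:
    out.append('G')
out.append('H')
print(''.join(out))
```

Execution trace: 'E' (try body) → 'D' (inner try body) → 'N' (inner except ValueError) → 'C' (inner finally) → 'X' (try body, no exception) → 'H' (after the try/except). Output: EDNCXH

Answer: EDNCXH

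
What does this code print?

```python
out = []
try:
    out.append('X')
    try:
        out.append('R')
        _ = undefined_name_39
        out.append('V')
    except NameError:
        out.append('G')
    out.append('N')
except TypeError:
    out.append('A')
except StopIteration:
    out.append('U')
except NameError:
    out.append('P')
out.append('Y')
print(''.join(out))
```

Execution trace: 'X' (try body) → 'R' (inner try body) → 'G' (inner except NameError) → 'N' (try body, no exception) → 'Y' (after the try/except). Output: XRGNY

Answer: XRGNY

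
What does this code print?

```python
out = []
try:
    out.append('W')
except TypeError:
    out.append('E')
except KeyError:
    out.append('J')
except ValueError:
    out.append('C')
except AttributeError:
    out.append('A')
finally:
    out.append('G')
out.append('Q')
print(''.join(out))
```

Execution trace: 'W' (try body, no exception) → 'G' (finally) → 'Q' (after the try/except). Output: WGQ

Answer: WGQ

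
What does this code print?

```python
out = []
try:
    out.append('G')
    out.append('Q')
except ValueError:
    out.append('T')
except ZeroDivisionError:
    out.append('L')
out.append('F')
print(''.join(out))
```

Execution trace: 'G' (try body) → 'Q' (try body, no exception) → 'F' (after the try/except). Output: GQF

Answer: GQF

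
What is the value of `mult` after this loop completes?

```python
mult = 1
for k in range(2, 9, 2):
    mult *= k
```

Product of even numbers 2 to 8
`mult` takes the values: 1 → 2 → 8 → 48 → 384

Answer: 384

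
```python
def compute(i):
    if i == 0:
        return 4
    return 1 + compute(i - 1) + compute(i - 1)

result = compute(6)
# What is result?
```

compute(i) = 1 + 2·compute(i-1), compute(0)=4. Closed form: (4+1)·2^6 - 1 = 319.

Answer: 319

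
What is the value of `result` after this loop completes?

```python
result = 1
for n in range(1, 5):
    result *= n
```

4! = 24
`result` takes the values: 1 → 2 → 6 → 24

Answer: 24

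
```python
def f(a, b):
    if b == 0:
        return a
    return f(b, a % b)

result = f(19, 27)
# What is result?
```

f(19, 27) -> f(27, 19) -> f(19, 8) -> f(8, 3) -> f(3, 2) -> f(2, 1) -> f(1, 0) -> 1

Answer: 1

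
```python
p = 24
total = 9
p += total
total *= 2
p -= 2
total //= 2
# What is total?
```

Trace:
`p = 24` → p = 24
`total = 9` → total = 9
`p += total` → p = 33
`total *= 2` → total = 18
`p -= 2` → p = 31
`total //= 2` → total = 9
So total = 9

Answer: 9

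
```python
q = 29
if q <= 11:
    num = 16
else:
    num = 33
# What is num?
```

Trace:
`q = 29` → q = 29
`if q <= 11: ...` → q <= 11 is False, take else branch → num = 33
So num = 33

Answer: 33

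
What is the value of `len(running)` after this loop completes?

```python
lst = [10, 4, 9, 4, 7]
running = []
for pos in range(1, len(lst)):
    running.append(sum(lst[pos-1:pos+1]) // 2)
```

Number of 2-element averages
`running` takes the values: [] → [7] → [7, 6] → [7, 6, 6] → [7, 6, 6, 5]
So `len(running)` = 4

Answer: 4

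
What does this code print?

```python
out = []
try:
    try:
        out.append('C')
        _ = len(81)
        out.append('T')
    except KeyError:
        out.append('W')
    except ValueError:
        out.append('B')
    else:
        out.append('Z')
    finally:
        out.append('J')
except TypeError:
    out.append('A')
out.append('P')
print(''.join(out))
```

Execution trace: 'C' (try body) → 'J' (finally) → 'A' (outer except TypeError) → 'P' (after the try/except). Output: CJAP

Answer: CJAP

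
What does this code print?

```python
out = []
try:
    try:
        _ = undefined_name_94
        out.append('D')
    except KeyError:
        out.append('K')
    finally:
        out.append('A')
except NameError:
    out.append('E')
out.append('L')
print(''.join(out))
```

Execution trace: 'A' (finally) → 'E' (outer except NameError) → 'L' (after the try/except). Output: AEL

Answer: AEL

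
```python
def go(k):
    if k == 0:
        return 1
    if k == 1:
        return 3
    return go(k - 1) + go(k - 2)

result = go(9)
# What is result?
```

Build up from base cases: go(0)=1, go(1)=3, go(2)=4, go(3)=7, go(4)=11, go(5)=18, go(6)=29, ..., go(9)=123

Answer: 123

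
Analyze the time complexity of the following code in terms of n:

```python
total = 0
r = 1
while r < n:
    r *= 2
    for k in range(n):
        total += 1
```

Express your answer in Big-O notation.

Each loop level contributes: log n × n. Multiplying the contributions gives O(n log n).

Answer: O(n log n)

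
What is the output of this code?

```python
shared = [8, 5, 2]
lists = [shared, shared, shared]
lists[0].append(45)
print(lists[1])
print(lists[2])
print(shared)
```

Key concept: list of same reference.
Step by step:
`shared = [8, 5, 2]` → shared = [8, 5, 2]
`lists = [shared, shared, shared]` → lists = [[8, 5, 2], [8, 5, 2], [8, 5, 2]]
`lists[0].append(45)` → shared = [8, 5, 2, 45]; lists = [[8, 5, 2, 45], [8, 5, 2, 45], [8, 5, 2, 45]]
`print(lists[1])` → prints [8, 5, 2, 45]
`print(lists[2])` → prints [8, 5, 2, 45]
`print(shared)` → prints [8, 5, 2, 45]

Answer:
[8, 5, 2, 45]
[8, 5, 2, 45]
[8, 5, 2, 45]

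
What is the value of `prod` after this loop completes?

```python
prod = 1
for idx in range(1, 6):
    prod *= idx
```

5! = 120
`prod` takes the values: 1 → 2 → 6 → 24 → 120

Answer: 120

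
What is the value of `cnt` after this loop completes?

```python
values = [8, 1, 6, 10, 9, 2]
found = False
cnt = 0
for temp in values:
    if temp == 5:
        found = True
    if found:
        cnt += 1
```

Count elements after first 5 in [8, 1, 6, 10, 9, 2]
`cnt` takes the values: 0

Answer: 0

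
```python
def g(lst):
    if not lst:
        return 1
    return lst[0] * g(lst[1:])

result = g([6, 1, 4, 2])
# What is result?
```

Product over [6, 1, 4, 2] = 6 * 1 * 4 * 2 = 48

Answer: 48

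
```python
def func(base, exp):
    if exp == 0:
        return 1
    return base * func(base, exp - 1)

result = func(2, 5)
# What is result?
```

func(2, 5) = 2 * 2 * 2 * 2 * 2 = 32

Answer: 32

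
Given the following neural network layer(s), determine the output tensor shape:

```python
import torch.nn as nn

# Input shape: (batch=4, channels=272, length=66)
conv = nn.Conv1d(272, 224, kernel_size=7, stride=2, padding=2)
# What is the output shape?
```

Input: (4, 272, 66) -> Output: (4, 224, 32)

Answer: (4, 224, 32)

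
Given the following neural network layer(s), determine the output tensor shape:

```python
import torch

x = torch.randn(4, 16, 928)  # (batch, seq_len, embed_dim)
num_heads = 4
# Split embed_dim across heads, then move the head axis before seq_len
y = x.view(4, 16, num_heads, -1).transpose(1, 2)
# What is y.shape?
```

Input: (4, 16, 928) -> head_dim = 928 // 4 = 232; after view: (4, 16, 4, 232) -> after transpose(1, 2): (4, 4, 16, 232) -> Output: (4, 4, 16, 232)

Answer: (4, 4, 16, 232)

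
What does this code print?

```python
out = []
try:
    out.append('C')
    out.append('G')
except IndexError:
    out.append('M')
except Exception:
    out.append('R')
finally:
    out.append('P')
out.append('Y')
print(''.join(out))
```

Execution trace: 'C' (try body) → 'G' (try body, no exception) → 'P' (finally) → 'Y' (after the try/except). Output: CGPY

Answer: CGPY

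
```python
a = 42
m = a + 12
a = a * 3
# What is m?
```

Trace:
`a = 42` → a = 42
`m = a + 12` → m = 54
`a = a * 3` → a = 126
So m = 54

Answer: 54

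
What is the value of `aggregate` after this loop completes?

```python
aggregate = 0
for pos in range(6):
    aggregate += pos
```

Sum of 0 to 5 = 15
`aggregate` takes the values: 0 → 1 → 3 → 6 → 10 → 15

Answer: 15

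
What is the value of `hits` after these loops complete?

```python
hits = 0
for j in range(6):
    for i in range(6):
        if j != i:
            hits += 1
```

6² - 6 (exclude diagonal)
`hits` takes the values: 0 → 1 → 2 → 3 → 4 → 5 → 6 → 7 → 8 → 9 → 10 → 11 → 12 → 13 → 14 → 15 → 16 → 17 → 18 → 19 → 20 → 21 → 22 → 23 → 24 → 25 → 26 → 27 → 28 → 29 → 30

Answer: 30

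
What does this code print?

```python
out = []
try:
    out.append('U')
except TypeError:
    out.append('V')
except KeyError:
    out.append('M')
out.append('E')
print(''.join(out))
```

Execution trace: 'U' (try body, no exception) → 'E' (after the try/except). Output: UE

Answer: UE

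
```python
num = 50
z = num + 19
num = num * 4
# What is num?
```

Trace:
`num = 50` → num = 50
`z = num + 19` → z = 69
`num = num * 4` → num = 200
So num = 200

Answer: 200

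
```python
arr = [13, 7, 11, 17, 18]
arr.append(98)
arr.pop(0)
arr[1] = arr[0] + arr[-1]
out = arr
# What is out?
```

Trace:
`arr = [13, 7, 11, 17, 18]` → arr = [13, 7, 11, 17, 18]
`arr.append(98)` → arr = [13, 7, 11, 17, 18, 98]
`arr.pop(0)` → arr = [7, 11, 17, 18, 98]
`arr[1] = arr[0] + arr[-1]` → arr = [7, 105, 17, 18, 98]
`out = arr` → out = [7, 105, 17, 18, 98]
So out = [7, 105, 17, 18, 98]

Answer: [7, 105, 17, 18, 98]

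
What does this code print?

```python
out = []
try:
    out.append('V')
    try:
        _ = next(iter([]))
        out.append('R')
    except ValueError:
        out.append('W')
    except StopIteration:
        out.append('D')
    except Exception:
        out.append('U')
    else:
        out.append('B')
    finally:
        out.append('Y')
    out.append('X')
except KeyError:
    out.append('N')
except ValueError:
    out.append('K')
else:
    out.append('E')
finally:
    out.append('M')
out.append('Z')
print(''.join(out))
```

Execution trace: 'V' (try body) → 'D' (inner except StopIteration) → 'Y' (inner finally) → 'X' (try body, no exception) → 'E' (else) → 'M' (finally) → 'Z' (after the try/except). Output: VDYXEMZ

Answer: VDYXEMZ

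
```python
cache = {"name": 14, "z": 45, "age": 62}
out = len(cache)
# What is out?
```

Trace:
`cache = {"name": 14, "z": 45, "age": 62}` → cache = {'name': 14, 'z': 45, 'age': 62}
`out = len(cache)` → out = 3
So out = 3

Answer: 3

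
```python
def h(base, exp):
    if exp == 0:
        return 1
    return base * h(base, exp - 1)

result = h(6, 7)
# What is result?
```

h(6, 7) = 6 * 6 * 6 * 6 * 6 * 6 * 6 = 279936

Answer: 279936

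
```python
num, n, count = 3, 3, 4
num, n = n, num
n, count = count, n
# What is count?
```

Trace:
`num, n, count = 3, 3, 4` → num = 3; n = 3; count = 4
`num, n = n, num` → num = 3; n = 3
`n, count = count, n` → n = 4; count = 3
So count = 3

Answer: 3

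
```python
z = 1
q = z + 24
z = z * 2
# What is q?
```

Trace:
`z = 1` → z = 1
`q = z + 24` → q = 25
`z = z * 2` → z = 2
So q = 25

Answer: 25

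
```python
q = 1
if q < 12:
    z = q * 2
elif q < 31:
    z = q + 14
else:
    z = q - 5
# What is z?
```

Trace:
`q = 1` → q = 1
`if q < 12: ...` → q < 12 is True → z = 2
So z = 2

Answer: 2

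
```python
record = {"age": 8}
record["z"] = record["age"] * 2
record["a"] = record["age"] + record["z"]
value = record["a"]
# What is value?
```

Trace:
`record = {"age": 8}` → record = {'age': 8}
`record["z"] = record["age"] * 2` → record = {'age': 8, 'z': 16}
`record["a"] = record["age"] + record["z"]` → record = {'age': 8, 'z': 16, 'a': 24}
`value = record["a"]` → value = 24
So value = 24

Answer: 24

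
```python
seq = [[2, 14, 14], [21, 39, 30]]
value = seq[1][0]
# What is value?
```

Trace:
`seq = [[2, 14, 14], [21, 39, 30]]` → seq = [[2, 14, 14], [21, 39, 30]]
`value = seq[1][0]` → value = 21
So value = 21

Answer: 21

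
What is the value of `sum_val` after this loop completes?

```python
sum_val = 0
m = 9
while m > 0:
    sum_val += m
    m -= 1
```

Sum 9 down to 1
`sum_val` takes the values: 0 → 9 → 17 → 24 → 30 → 35 → 39 → 42 → 44 → 45

Answer: 45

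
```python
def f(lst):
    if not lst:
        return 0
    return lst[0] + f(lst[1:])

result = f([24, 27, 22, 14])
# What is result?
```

24 + 27 + 22 + 14 + 0 = 87

Answer: 87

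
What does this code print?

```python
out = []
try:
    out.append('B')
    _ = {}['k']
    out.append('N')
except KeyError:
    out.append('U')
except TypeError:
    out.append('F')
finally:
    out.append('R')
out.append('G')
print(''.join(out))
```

Execution trace: 'B' (try body) → 'U' (except KeyError) → 'R' (finally) → 'G' (after the try/except). Output: BURG

Answer: BURG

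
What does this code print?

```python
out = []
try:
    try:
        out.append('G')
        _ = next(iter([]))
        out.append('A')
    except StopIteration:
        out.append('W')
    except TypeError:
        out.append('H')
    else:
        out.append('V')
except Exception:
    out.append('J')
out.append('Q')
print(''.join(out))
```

Execution trace: 'G' (inner try body) → 'W' (inner except StopIteration) → 'Q' (after the try/except). Output: GWQ

Answer: GWQ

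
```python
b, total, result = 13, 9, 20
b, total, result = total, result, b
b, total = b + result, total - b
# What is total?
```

Trace:
`b, total, result = 13, 9, 20` → b = 13; total = 9; result = 20
`b, total, result = total, result, b` → b = 9; total = 20; result = 13
`b, total = b + result, total - b` → b = 22; total = 11
So total = 11

Answer: 11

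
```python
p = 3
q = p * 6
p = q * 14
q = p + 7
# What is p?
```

Trace:
`p = 3` → p = 3
`q = p * 6` → q = 18
`p = q * 14` → p = 252
`q = p + 7` → q = 259
So p = 252

Answer: 252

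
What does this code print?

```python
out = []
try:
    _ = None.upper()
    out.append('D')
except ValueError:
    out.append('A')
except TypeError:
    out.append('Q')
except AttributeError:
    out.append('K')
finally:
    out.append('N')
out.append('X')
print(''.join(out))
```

Execution trace: 'K' (except AttributeError) → 'N' (finally) → 'X' (after the try/except). Output: KNX

Answer: KNX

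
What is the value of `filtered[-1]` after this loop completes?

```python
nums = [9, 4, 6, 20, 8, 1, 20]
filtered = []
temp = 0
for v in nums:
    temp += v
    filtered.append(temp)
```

Cumulative sum ends at 68
`filtered` takes the values: [] → [9] → [9, 13] → [9, 13, 19] → [9, 13, 19, 39] → [9, 13, 19, 39, 47] → [9, 13, 19, 39, 47, 48] → [9, 13, 19, 39, 47, 48, 68]
So `filtered[-1]` = 68

Answer: 68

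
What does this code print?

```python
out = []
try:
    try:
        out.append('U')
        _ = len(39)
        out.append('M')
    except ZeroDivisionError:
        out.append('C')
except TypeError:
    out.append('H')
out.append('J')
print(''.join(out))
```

Execution trace: 'U' (try body) → 'H' (outer except TypeError) → 'J' (after the try/except). Output: UHJ

Answer: UHJ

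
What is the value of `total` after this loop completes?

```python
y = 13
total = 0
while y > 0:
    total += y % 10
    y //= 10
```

Sum digits of 13
`total` takes the values: 0 → 3 → 4

Answer: 4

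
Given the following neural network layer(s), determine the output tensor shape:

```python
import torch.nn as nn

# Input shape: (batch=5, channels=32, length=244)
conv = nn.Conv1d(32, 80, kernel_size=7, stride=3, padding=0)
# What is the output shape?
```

Input: (5, 32, 244) -> Output: (5, 80, 80)

Answer: (5, 80, 80)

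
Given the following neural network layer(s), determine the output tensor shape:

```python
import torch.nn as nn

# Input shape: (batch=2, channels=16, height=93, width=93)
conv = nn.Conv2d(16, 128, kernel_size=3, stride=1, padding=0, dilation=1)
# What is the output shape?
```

Input: (2, 16, 93, 93) -> Output: (2, 128, 91, 91)

Answer: (2, 128, 91, 91)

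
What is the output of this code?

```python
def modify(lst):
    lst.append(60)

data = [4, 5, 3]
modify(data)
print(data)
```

Key concept: function modifies passed list.
Step by step:
`data = [4, 5, 3]` → data = [4, 5, 3]
`modify(data)` → data = [4, 5, 3, 60]
`print(data)` → prints [4, 5, 3, 60]

Answer: [4, 5, 3, 60]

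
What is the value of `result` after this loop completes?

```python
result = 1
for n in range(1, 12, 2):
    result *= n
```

Product of 1, 3, 5, ... up to 11
`result` takes the values: 1 → 3 → 15 → 105 → 945 → 10395

Answer: 10395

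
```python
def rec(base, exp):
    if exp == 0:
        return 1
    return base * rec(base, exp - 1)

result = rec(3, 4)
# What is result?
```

rec(3, 4) = 3 * 3 * 3 * 3 = 81

Answer: 81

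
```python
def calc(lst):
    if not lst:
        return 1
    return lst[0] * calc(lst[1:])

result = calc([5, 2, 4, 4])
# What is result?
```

Product over [5, 2, 4, 4] = 5 * 2 * 4 * 4 = 160

Answer: 160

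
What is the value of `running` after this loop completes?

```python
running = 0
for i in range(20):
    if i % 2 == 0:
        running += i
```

Sum of even numbers 0 to 19
`running` takes the values: 0 → 2 → 6 → 12 → 20 → 30 → 42 → 56 → 72 → 90

Answer: 90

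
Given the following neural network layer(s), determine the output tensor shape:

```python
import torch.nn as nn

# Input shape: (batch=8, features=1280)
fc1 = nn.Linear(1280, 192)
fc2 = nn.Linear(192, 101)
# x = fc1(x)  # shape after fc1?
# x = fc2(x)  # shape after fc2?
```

Input: (8, 1280) -> after fc1: (8, 192) -> Output: (8, 101)

Answer: (8, 101)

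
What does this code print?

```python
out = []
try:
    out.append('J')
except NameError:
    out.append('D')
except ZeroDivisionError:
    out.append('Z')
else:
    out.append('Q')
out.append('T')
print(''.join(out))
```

Execution trace: 'J' (try body, no exception) → 'Q' (else) → 'T' (after the try/except). Output: JQT

Answer: JQT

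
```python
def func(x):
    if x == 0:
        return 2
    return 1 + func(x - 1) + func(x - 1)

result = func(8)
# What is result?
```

func(x) = 1 + 2·func(x-1), func(0)=2. Closed form: (2+1)·2^8 - 1 = 767.

Answer: 767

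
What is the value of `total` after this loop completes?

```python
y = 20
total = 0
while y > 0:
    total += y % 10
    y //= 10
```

Sum digits of 20
`total` takes the values: 0 → 2

Answer: 2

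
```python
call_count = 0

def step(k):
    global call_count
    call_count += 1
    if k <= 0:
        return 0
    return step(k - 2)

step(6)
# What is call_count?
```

Linear recursion stepping by 2: 4 calls from k=6 down to ≤0.

Answer: 4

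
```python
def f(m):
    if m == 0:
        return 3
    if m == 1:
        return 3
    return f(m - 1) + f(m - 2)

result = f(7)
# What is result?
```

Build up from base cases: f(0)=3, f(1)=3, f(2)=6, f(3)=9, f(4)=15, f(5)=24, f(6)=39, ..., f(7)=63

Answer: 63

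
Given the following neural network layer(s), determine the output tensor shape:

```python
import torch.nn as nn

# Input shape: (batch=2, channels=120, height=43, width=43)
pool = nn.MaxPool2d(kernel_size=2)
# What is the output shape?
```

Input: (2, 120, 43, 43) -> Output: (2, 120, 21, 21)

Answer: (2, 120, 21, 21)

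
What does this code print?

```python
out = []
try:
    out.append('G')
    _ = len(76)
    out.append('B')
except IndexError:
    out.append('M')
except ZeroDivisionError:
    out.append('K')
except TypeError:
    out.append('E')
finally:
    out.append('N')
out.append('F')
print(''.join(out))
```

Execution trace: 'G' (try body) → 'E' (except TypeError) → 'N' (finally) → 'F' (after the try/except). Output: GENF

Answer: GENF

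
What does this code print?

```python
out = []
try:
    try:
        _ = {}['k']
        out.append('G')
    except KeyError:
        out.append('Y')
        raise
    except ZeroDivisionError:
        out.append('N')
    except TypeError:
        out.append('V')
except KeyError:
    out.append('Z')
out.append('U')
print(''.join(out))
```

Execution trace: 'Y' (inner except KeyError) → 'Z' (outer except KeyError) → 'U' (after the try/except). Output: YZU

Answer: YZU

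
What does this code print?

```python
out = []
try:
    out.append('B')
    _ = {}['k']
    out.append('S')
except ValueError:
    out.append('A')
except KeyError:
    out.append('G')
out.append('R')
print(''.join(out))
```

Execution trace: 'B' (try body) → 'G' (except KeyError) → 'R' (after the try/except). Output: BGR

Answer: BGR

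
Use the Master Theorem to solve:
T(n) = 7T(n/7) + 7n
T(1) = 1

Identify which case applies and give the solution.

a=7, b=7, f(n)=7n. log_7(7) = 1. Since c=1 = 1, Case 2 applies: T(n) = Θ(n^log_b(a) · log n) = O(n log n).

Answer: O(n log n) - Case 2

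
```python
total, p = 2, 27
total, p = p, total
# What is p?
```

Trace:
`total, p = 2, 27` → total = 2; p = 27
`total, p = p, total` → total = 27; p = 2
So p = 2

Answer: 2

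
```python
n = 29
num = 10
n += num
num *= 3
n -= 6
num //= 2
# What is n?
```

Trace:
`n = 29` → n = 29
`num = 10` → num = 10
`n += num` → n = 39
`num *= 3` → num = 30
`n -= 6` → n = 33
`num //= 2` → num = 15
So n = 33

Answer: 33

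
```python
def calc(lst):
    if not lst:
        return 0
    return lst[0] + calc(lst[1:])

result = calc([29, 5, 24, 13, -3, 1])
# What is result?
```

29 + 5 + 24 + 13 + (-3) + 1 + 0 = 69

Answer: 69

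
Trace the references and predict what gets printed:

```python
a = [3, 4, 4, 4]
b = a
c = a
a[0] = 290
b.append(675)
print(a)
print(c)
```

Key concept: multiple aliases.
Step by step:
`a = [3, 4, 4, 4]` → a = [3, 4, 4, 4]
`b = a` → b = [3, 4, 4, 4] (same object as a)
`c = a` → c = [3, 4, 4, 4] (same object as a, b)
`a[0] = 290` → a = [290, 4, 4, 4] (same object as b, c); b = [290, 4, 4, 4] (same object as a, c); c = [290, 4, 4, 4] (same object as a, b)
`b.append(675)` → a = [290, 4, 4, 4, 675] (same object as b, c); b = [290, 4, 4, 4, 675] (same object as a, c); c = [290, 4, 4, 4, 675] (same object as a, b)
`print(a)` → prints [290, 4, 4, 4, 675]
`print(c)` → prints [290, 4, 4, 4, 675]

Answer:
[290, 4, 4, 4, 675]
[290, 4, 4, 4, 675]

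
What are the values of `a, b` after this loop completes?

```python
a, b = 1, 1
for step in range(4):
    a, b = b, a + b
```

Fibonacci: after 4 iterations
`a, b` takes the values: (1, 1) → (1, 2) → (2, 3) → (3, 5) → (5, 8)

Answer: 5, 8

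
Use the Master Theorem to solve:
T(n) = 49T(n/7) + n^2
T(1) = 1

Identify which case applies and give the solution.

a=49, b=7, f(n)=n^2. log_7(49) = 2. Since c=2 = 2, Case 2 applies: T(n) = Θ(n^log_b(a) · log n) = O(n^2 log n).

Answer: O(n^2 log n) - Case 2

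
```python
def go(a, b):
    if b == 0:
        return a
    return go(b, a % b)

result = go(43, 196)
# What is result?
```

go(43, 196) -> go(196, 43) -> go(43, 24) -> go(24, 19) -> go(19, 5) -> go(5, 4) -> go(4, 1) -> go(1, 0) -> 1

Answer: 1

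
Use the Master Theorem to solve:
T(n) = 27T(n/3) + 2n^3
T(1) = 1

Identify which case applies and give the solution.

a=27, b=3, f(n)=2n^3. log_3(27) = 3. Since c=3 = 3, Case 2 applies: T(n) = Θ(n^log_b(a) · log n) = O(n^3 log n).

Answer: O(n^3 log n) - Case 2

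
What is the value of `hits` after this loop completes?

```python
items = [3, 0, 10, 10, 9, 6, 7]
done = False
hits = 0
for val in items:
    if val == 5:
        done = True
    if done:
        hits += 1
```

Count elements after first 5 in [3, 0, 10, 10, 9, 6, 7]
`hits` takes the values: 0

Answer: 0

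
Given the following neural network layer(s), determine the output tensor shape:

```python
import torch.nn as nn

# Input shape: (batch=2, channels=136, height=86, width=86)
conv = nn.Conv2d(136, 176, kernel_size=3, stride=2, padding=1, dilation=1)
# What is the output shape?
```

Input: (2, 136, 86, 86) -> Output: (2, 176, 43, 43)

Answer: (2, 176, 43, 43)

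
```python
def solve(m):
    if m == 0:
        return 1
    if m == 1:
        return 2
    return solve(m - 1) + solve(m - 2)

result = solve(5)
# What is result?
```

Build up from base cases: solve(0)=1, solve(1)=2, solve(2)=3, solve(3)=5, solve(4)=8, solve(5)=13

Answer: 13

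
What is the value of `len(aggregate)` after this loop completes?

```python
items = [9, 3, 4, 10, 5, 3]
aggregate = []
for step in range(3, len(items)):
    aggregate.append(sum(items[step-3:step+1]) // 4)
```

Number of 4-element averages
`aggregate` takes the values: [] → [6] → [6, 5] → [6, 5, 5]
So `len(aggregate)` = 3

Answer: 3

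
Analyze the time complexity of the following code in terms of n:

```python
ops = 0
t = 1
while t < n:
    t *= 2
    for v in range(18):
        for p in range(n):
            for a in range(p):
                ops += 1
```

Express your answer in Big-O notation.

Each loop level contributes: log n × 1 × n × n. Multiplying the contributions gives O(n^2 log n).

Answer: O(n^2 log n)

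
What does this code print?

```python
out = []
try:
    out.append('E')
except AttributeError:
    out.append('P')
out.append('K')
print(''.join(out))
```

Execution trace: 'E' (try body, no exception) → 'K' (after the try/except). Output: EK

Answer: EK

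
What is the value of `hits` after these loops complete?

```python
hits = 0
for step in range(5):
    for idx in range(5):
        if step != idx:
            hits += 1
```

5² - 5 (exclude diagonal)
`hits` takes the values: 0 → 1 → 2 → 3 → 4 → 5 → 6 → 7 → 8 → 9 → 10 → 11 → 12 → 13 → 14 → 15 → 16 → 17 → 18 → 19 → 20

Answer: 20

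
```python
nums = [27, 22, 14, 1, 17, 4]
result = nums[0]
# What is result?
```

Trace:
`nums = [27, 22, 14, 1, 17, 4]` → nums = [27, 22, 14, 1, 17, 4]
`result = nums[0]` → result = 27
So result = 27

Answer: 27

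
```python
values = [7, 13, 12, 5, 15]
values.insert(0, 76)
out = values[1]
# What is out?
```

Trace:
`values = [7, 13, 12, 5, 15]` → values = [7, 13, 12, 5, 15]
`values.insert(0, 76)` → values = [76, 7, 13, 12, 5, 15]
`out = values[1]` → out = 7
So out = 7

Answer: 7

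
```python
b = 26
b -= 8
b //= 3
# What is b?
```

Trace:
`b = 26` → b = 26
`b -= 8` → b = 18
`b //= 3` → b = 6
So b = 6

Answer: 6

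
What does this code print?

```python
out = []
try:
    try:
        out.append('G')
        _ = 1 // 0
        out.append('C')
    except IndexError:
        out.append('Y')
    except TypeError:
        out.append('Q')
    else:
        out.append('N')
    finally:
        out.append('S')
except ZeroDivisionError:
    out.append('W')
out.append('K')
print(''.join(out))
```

Execution trace: 'G' (try body) → 'S' (finally) → 'W' (outer except ZeroDivisionError) → 'K' (after the try/except). Output: GSWK

Answer: GSWK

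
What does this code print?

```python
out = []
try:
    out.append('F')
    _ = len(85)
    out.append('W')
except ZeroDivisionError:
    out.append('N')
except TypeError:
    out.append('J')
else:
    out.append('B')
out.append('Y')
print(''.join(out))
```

Execution trace: 'F' (try body) → 'J' (except TypeError) → 'Y' (after the try/except). Output: FJY

Answer: FJY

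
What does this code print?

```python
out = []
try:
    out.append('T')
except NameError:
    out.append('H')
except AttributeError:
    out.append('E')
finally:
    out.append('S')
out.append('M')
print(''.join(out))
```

Execution trace: 'T' (try body, no exception) → 'S' (finally) → 'M' (after the try/except). Output: TSM

Answer: TSM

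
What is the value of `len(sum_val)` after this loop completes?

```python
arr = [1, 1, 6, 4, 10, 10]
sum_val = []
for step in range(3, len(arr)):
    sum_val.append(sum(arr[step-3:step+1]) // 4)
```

Number of 4-element averages
`sum_val` takes the values: [] → [3] → [3, 5] → [3, 5, 7]
So `len(sum_val)` = 3

Answer: 3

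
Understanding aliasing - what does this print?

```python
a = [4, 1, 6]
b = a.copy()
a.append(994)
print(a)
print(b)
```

Key concept: list.copy() creates independent copy.
Step by step:
`a = [4, 1, 6]` → a = [4, 1, 6]
`b = a.copy()` → b = [4, 1, 6]
`a.append(994)` → a = [4, 1, 6, 994]
`print(a)` → prints [4, 1, 6, 994]
`print(b)` → prints [4, 1, 6]

Answer:
[4, 1, 6, 994]
[4, 1, 6]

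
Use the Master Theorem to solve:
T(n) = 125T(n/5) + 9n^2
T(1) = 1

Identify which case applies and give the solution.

a=125, b=5, f(n)=9n^2. log_5(125) = 3. Since c=2 < 3, Case 1 applies: T(n) = Θ(n^log_b(a)) = O(n^3).

Answer: O(n^3) - Case 1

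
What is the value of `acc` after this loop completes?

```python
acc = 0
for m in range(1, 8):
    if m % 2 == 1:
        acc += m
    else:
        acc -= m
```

Add odd, subtract even
`acc` takes the values: 0 → 1 → -1 → 2 → -2 → 3 → -3 → 4

Answer: 4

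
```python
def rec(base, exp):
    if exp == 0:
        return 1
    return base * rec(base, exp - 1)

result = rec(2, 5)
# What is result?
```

rec(2, 5) = 2 * 2 * 2 * 2 * 2 = 32

Answer: 32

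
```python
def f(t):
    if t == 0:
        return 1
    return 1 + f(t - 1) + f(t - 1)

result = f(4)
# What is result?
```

f(t) = 1 + 2·f(t-1), f(0)=1. Closed form: (1+1)·2^4 - 1 = 31.

Answer: 31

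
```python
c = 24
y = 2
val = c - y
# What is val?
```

Trace:
`c = 24` → c = 24
`y = 2` → y = 2
`val = c - y` → val = 22
So val = 22

Answer: 22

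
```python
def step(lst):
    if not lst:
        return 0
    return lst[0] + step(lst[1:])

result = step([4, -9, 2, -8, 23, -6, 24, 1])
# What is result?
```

4 + (-9) + 2 + (-8) + 23 + (-6) + 24 + 1 + 0 = 31

Answer: 31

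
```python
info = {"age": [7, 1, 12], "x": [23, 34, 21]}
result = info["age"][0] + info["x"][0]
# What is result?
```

Trace:
`info = {"age": [7, 1, 12], "x": [23, 34, 21]}` → info = {'age': [7, 1, 12], 'x': [23, 34, 21]}
`result = info["age"][0] + info["x"][0]` → result = 30
So result = 30

Answer: 30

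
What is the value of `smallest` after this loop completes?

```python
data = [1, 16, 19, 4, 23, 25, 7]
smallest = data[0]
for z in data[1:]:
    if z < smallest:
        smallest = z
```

Minimum of [1, 16, 19, 4, 23, 25, 7]
`smallest` takes the values: 1

Answer: 1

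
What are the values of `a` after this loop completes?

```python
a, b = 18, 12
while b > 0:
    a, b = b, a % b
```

GCD of 18 and 12
`a` takes the values: 18 → 12 → 6

Answer: 6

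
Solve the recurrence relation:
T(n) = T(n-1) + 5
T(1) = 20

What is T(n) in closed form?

Unrolling: T(n) = T(1) + 5·(n-1) = 20 + 5(n-1) = 5n + 15.

Answer: T(n) = 5n + 15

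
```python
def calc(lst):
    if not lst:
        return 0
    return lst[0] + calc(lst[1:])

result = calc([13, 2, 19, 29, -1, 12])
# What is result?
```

13 + 2 + 19 + 29 + (-1) + 12 + 0 = 74

Answer: 74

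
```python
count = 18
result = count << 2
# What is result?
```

Trace:
`count = 18` → count = 18
`result = count << 2` → result = 72
So result = 72

Answer: 72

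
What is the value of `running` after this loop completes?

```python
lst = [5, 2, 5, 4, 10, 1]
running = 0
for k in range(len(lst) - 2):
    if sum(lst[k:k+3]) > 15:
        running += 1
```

Count windows with sum > 15
`running` takes the values: 0 → 1

Answer: 1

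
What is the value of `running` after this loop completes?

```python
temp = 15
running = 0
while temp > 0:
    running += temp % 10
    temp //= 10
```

Sum digits of 15
`running` takes the values: 0 → 5 → 6

Answer: 6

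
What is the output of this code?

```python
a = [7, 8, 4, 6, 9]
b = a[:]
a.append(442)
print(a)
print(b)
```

Key concept: slice [:] creates copy.
Step by step:
`a = [7, 8, 4, 6, 9]` → a = [7, 8, 4, 6, 9]
`b = a[:]` → b = [7, 8, 4, 6, 9]
`a.append(442)` → a = [7, 8, 4, 6, 9, 442]
`print(a)` → prints [7, 8, 4, 6, 9, 442]
`print(b)` → prints [7, 8, 4, 6, 9]

Answer:
[7, 8, 4, 6, 9, 442]
[7, 8, 4, 6, 9]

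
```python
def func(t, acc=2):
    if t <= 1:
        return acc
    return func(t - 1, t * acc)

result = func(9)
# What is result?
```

Accumulator trace (n, acc): (9, 2) -> (8, 18) -> (7, 144) -> (6, 1008) -> (5, 6048) -> (4, 30240) -> (3, 120960) -> (2, 362880) -> (1, 725760) -> return 725760

Answer: 725760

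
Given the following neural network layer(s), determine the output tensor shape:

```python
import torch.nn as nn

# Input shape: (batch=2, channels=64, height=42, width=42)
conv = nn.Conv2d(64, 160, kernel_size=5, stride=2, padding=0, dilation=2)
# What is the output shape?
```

Input: (2, 64, 42, 42) -> Output: (2, 160, 17, 17)

Answer: (2, 160, 17, 17)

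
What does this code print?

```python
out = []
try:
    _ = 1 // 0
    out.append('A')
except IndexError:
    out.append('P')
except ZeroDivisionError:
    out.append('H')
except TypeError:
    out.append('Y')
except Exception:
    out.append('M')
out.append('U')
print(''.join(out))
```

Execution trace: 'H' (except ZeroDivisionError) → 'U' (after the try/except). Output: HU

Answer: HU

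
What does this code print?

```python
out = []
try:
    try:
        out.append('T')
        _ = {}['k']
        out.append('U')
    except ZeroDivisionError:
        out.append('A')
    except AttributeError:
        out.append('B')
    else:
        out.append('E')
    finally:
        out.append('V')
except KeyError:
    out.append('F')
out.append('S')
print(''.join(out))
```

Execution trace: 'T' (inner try body) → 'V' (inner finally) → 'F' (outer except KeyError) → 'S' (after the try/except). Output: TVFS

Answer: TVFS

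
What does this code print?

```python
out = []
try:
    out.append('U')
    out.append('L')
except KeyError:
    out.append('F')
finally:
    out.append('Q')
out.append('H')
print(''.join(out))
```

Execution trace: 'U' (try body) → 'L' (try body, no exception) → 'Q' (finally) → 'H' (after the try/except). Output: ULQH

Answer: ULQH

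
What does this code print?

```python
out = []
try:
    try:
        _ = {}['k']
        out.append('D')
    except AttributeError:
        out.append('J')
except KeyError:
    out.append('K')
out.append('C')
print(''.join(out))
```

Execution trace: 'K' (outer except KeyError) → 'C' (after the try/except). Output: KC

Answer: KC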